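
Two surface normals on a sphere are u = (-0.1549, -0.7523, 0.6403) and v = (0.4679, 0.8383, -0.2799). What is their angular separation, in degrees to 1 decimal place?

151.9°

u·v = -0.8824; |u| = 1.0000, |v| = 1.0000.
cos θ = (u·v)/(|u||v|) = -0.8824, so θ = 151.9°.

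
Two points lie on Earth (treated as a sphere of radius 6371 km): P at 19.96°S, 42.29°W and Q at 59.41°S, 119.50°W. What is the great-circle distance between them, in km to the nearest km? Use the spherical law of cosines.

7388 km

Let φ₁ = -0.3484 rad, φ₂ = -1.0369 rad, and Δλ = -1.3476 rad.
cos c = sin φ₁ sin φ₂ + cos φ₁ cos φ₂ cos Δλ = (-0.3414)(-0.8608) + (0.9399)(0.5089)(0.2214) = 0.39975,
so c = arccos(0.39975) = 1.15956 rad.
Distance = R·c = 6371 × 1.1596 ≈ 7388 km.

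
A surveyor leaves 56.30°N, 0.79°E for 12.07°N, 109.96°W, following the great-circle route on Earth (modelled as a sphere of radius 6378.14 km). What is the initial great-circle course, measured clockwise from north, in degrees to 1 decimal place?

293.8°

With φ₁ = 0.9826, φ₂ = 0.2107, Δλ = -1.9330 rad, the forward-azimuth formula gives
θ = atan2( sin Δλ cos φ₂ , cos φ₁ sin φ₂ − sin φ₁ cos φ₂ cos Δλ ) = atan2(-0.9145, 0.4043) = -66.15°.
Adding 360° brings this into [0°, 360°): 293.8°.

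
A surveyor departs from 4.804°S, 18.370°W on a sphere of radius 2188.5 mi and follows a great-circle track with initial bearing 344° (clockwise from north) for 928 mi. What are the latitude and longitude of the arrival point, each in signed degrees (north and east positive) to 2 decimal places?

18.53°, -25.24°

Angular distance δ = d/R = 928/2188.5 = 0.42403 rad; initial bearing θ = 6.0039 rad.
sin φ₂ = sin φ₁ cos δ + cos φ₁ sin δ cos θ = (-0.0837)(0.9114) + (0.9965)(0.4114)(0.9613) = 0.3178, so φ₂ = 18.53°.
Δλ = atan2(sin θ sin δ cos φ₁, cos δ − sin φ₁ sin φ₂) = atan2(-0.1130, 0.9380) = -6.870°.
λ₂ = -18.370° − 6.870° = -25.24°.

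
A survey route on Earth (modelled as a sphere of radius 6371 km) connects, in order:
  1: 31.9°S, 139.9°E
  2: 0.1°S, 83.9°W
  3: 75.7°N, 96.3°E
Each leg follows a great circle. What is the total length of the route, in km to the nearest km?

25811 km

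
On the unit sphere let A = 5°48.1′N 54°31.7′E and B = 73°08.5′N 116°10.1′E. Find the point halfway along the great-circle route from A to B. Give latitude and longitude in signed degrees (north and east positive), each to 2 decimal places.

42.34°, 67.23°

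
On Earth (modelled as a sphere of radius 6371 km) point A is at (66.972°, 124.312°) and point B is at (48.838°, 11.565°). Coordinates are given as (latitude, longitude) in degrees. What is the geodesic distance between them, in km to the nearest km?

5961 km

In radians: φ₁ = 1.1689, φ₂ = 0.8524, Δλ = -112.747° = -1.9678 rad.
cos c = sin φ₁ sin φ₂ + cos φ₁ cos φ₂ cos Δλ = (0.9203)(0.7529) + (0.3912)(0.6582)(-0.3867) = 0.59331,
so c = arccos(0.59331) = 0.93564 rad.
Distance = R·c = 6371 × 0.9356 ≈ 5961 km.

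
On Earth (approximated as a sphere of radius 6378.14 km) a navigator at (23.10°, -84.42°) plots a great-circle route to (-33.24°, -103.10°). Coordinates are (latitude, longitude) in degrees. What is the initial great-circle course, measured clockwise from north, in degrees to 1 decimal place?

With φ₁ = 0.4032, φ₂ = -0.5801, Δλ = -0.3260 rad, the forward-azimuth formula gives
θ = atan2( sin Δλ cos φ₂ , cos φ₁ sin φ₂ − sin φ₁ cos φ₂ cos Δλ ) = atan2(-0.2679, -0.8151) = -161.81°.
Adding 360° brings this into [0°, 360°): 198.2°.

198.2°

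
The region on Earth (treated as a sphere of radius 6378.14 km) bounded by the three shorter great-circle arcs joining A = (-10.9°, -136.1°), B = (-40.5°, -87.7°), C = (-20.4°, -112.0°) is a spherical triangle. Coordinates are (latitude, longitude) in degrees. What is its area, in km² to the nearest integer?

2509039 km²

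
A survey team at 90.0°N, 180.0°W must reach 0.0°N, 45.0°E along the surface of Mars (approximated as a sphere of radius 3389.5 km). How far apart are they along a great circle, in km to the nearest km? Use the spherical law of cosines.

5324 km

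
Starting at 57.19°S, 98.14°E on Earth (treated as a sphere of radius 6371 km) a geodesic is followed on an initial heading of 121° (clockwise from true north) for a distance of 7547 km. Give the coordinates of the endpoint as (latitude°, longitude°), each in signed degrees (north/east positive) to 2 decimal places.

-35.11°, -157.93°

Angular distance δ = d/R = 7547/6371 = 1.18459 rad; initial bearing θ = 2.1118 rad.
sin φ₂ = sin φ₁ cos δ + cos φ₁ sin δ cos θ = (-0.8405)(0.3767) + (0.5419)(0.9263)(-0.5150) = -0.5751, so φ₂ = -35.11°.
Δλ = atan2(sin θ sin δ cos φ₁, cos δ − sin φ₁ sin φ₂) = atan2(0.4302, -0.1067) = 103.926°.
λ₂ = 98.140° + 103.926° = 202.07° → -157.93° after wrapping to (−180°, 180°].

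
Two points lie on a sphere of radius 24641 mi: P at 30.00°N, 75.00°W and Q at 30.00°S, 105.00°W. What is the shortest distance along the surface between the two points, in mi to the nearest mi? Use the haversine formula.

28579 mi

With latitudes φ₁ = 30.000°, φ₂ = -30.000° and longitude difference Δλ = -30.000°:
Haversine: a = sin²(Δφ/2) + cos φ₁ cos φ₂ sin²(Δλ/2) = 0.2500 + (0.8660)(0.8660)(0.0670) = 0.30024.
Central angle c = 2·arcsin(√a) = 1.15980 rad.
Distance = R·c = 24641 × 1.1598 ≈ 28579 mi.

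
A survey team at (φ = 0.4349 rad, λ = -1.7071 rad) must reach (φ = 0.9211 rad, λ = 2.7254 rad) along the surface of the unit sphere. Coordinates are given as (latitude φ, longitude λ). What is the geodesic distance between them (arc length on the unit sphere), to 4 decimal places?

In radians: φ₁ = 0.4349, φ₂ = 0.9211, Δλ = -106.036° = -1.8507 rad.
cos c = sin φ₁ sin φ₂ + cos φ₁ cos φ₂ cos Δλ = (0.4213)(0.7963) + (0.9069)(0.6049)(-0.2762) = 0.18392,
so c = arccos(0.18392) = 1.38582 rad.
On the unit sphere the arc length equals the central angle: 1.3858.

1.3858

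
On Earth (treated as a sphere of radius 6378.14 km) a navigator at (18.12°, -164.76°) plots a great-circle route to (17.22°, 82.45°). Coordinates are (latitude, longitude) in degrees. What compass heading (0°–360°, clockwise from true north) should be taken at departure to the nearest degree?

Δλ = -112.790° = -1.9686 rad.
y = sin Δλ · cos φ₂ = (-0.9219)(0.9552) = -0.8806
x = cos φ₁ sin φ₂ − sin φ₁ cos φ₂ cos Δλ = (0.9504)(0.2960) − (0.3110)(0.9552)(-0.3874) = 0.3964
θ = atan2(y, x) = -65.76°; adding 360° gives 294°.

294°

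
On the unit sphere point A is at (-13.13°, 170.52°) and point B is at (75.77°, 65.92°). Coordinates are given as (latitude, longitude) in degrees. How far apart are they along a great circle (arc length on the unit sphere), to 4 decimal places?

1.8551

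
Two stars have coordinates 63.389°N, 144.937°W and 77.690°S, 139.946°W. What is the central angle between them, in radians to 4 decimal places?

Let φ₁ = 1.1063 rad, φ₂ = -1.3559 rad, and Δλ = 0.0871 rad.
cos c = sin φ₁ sin φ₂ + cos φ₁ cos φ₂ cos Δλ = (0.8941)(-0.9770) + (0.4479)(0.2132)(0.9962) = -0.77838,
so c = arccos(-0.77838) = 2.46287 rad.
So the angular separation is 2.4629 rad.

2.4629 rad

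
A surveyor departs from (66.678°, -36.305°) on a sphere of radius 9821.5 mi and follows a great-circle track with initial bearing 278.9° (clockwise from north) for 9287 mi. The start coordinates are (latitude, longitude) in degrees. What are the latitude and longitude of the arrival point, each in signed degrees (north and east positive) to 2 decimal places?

Angular distance δ = d/R = 9287/9821.5 = 0.94558 rad; initial bearing θ = 4.8677 rad.
sin φ₂ = sin φ₁ cos δ + cos φ₁ sin δ cos θ = (0.9183)(0.5853) + (0.3959)(0.8108)(0.1547) = 0.5871, so φ₂ = 35.95°.
Δλ = atan2(sin θ sin δ cos φ₁, cos δ − sin φ₁ sin φ₂) = atan2(-0.3171, 0.0461) = -81.725°.
λ₂ = -36.305° − 81.725° = -118.03°.

35.95°, -118.03°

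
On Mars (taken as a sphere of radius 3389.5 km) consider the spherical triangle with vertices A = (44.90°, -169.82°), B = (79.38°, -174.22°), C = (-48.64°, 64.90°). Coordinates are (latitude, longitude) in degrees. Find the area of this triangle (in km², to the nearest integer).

21711382 km²

Side lengths (central angles): a = 2.4985, b = 2.4983, c = 0.6025 rad; semiperimeter s = 2.7996.
By l'Huilier's theorem, tan(E/4) = √[tan(s/2) tan((s−a)/2) tan((s−b)/2) tan((s−c)/2)], giving spherical excess E = 1.8898 rad.
Area = E·R² = 1.8898 × (3389.5)² ≈ 21711382 km².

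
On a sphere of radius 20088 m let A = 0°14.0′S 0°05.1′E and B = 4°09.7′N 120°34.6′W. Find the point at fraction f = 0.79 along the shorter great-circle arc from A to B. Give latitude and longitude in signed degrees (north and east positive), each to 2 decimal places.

The central angle between A and B is δ = 2.1047 rad.
With f = 0.79, the slerp weights are sin((1−f)δ)/sin δ = 0.4969 and sin(fδ)/sin δ = 1.1568.
Weighted sum of the unit vectors: (0.4969)·(1.0000,0.0015,-0.0041) + (1.1568)·(-0.5073,-0.8587,0.0726) = (-0.0900, -0.9926, 0.0819).
Converting back: φ = atan2(z, √(x²+y²)) = 4.70°, λ = atan2(y, x) = -95.18°.

4.70°, -95.18°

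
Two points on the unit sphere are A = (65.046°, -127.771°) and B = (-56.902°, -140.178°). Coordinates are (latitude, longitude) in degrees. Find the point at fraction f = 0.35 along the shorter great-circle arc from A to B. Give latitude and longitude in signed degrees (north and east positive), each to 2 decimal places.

The central angle between A and B is δ = 2.1347 rad.
With f = 0.35, the slerp weights are sin((1−f)δ)/sin δ = 1.1634 and sin(fδ)/sin δ = 0.8041.
Weighted sum of the unit vectors: (1.1634)·(-0.2584,-0.3335,0.9066) + (0.8041)·(-0.4194,-0.3497,-0.8377) = (-0.6379, -0.6692, 0.3812).
Converting back: φ = atan2(z, √(x²+y²)) = 22.41°, λ = atan2(y, x) = -133.63°.

22.41°, -133.63°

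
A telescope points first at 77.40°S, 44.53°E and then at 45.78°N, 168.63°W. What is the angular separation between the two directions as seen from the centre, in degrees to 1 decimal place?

145.8°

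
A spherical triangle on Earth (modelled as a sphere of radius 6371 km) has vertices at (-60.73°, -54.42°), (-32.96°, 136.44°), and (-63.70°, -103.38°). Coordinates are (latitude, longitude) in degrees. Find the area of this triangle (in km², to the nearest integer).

10541510 km²

Side lengths (central angles): a = 1.2652, b = 0.3917, c = 1.4990 rad; semiperimeter s = 1.5780.
By l'Huilier's theorem, tan(E/4) = √[tan(s/2) tan((s−a)/2) tan((s−b)/2) tan((s−c)/2)], giving spherical excess E = 0.2597 rad.
Area = E·R² = 0.2597 × (6371)² ≈ 10541510 km².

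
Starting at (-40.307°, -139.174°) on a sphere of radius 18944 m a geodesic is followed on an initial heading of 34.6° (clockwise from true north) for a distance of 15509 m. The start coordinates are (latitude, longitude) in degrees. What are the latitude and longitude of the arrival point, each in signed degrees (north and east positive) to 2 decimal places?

Angular distance δ = d/R = 15509/18944 = 0.81868 rad; initial bearing θ = 0.6039 rad.
sin φ₂ = sin φ₁ cos δ + cos φ₁ sin δ cos θ = (-0.6469)(0.6832) + (0.7626)(0.7302)(0.8231) = 0.0164, so φ₂ = 0.94°.
Δλ = atan2(sin θ sin δ cos φ₁, cos δ − sin φ₁ sin φ₂) = atan2(0.3162, 0.6938) = 24.502°.
λ₂ = -139.174° + 24.502° = -114.67°.

0.94°, -114.67°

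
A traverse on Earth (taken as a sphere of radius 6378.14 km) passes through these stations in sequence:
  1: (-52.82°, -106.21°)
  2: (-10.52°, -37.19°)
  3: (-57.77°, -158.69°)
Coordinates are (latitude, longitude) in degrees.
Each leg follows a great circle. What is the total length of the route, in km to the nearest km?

18465 km

Leg 1→2: central angle 1.2045 rad, distance 7682.2 km.
Leg 2→3: central angle 1.6906 rad, distance 10783.0 km.
Total: 7682.2 + 10783.0 ≈ 18465 km.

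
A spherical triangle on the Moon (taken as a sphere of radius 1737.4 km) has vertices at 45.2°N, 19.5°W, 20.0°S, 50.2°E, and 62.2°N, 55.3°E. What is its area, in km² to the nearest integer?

2158376 km²

Side lengths (central angles): a = 1.4364, b = 0.7758, c = 1.5838 rad; semiperimeter s = 1.8980.
By l'Huilier's theorem, tan(E/4) = √[tan(s/2) tan((s−a)/2) tan((s−b)/2) tan((s−c)/2)], giving spherical excess E = 0.7150 rad.
Area = E·R² = 0.7150 × (1737.4)² ≈ 2158376 km².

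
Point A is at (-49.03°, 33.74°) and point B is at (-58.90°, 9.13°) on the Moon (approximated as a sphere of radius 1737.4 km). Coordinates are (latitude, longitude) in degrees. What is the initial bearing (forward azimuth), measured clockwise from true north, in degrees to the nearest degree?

226°

With φ₁ = -0.8557, φ₂ = -1.0280, Δλ = -0.4295 rad, the forward-azimuth formula gives
θ = atan2( sin Δλ cos φ₂ , cos φ₁ sin φ₂ − sin φ₁ cos φ₂ cos Δλ ) = atan2(-0.2151, -0.2068) = -133.88°.
Adding 360° brings this into [0°, 360°): 226°.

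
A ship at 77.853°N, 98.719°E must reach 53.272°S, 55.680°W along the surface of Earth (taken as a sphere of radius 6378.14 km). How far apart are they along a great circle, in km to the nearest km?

In radians: φ₁ = 1.3588, φ₂ = -0.9298, Δλ = -154.399° = -2.6948 rad.
cos c = sin φ₁ sin φ₂ + cos φ₁ cos φ₂ cos Δλ = (0.9776)(-0.8015) + (0.2104)(0.5980)(-0.9018) = -0.89702,
so c = arccos(-0.89702) = 2.68378 rad.
Distance = R·c = 6378.14 × 2.6838 ≈ 17118 km.

17118 km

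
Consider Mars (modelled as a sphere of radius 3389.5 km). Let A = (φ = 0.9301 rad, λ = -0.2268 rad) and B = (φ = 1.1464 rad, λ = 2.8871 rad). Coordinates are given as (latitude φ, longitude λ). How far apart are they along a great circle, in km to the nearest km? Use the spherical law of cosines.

3610 km

Let φ₁ = 0.9301 rad, φ₂ = 1.1464 rad, and Δλ = 3.1139 rad.
cos c = sin φ₁ sin φ₂ + cos φ₁ cos φ₂ cos Δλ = (0.8017)(0.9113) + (0.5978)(0.4118)(-0.9996) = 0.48452,
so c = arccos(0.48452) = 1.06498 rad.
Distance = R·c = 3389.5 × 1.0650 ≈ 3610 km.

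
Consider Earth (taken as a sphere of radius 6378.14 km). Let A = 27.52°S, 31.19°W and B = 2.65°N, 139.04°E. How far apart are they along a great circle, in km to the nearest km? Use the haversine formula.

In radians: φ₁ = -0.4803, φ₂ = 0.0463, Δλ = 170.230° = 2.9711 rad.
Haversine: a = sin²(Δφ/2) + cos φ₁ cos φ₂ sin²(Δλ/2) = 0.0677 + (0.8868)(0.9989)(0.9927) = 0.94721.
Central angle c = 2·arcsin(√a) = 2.67792 rad.
Distance = R·c = 6378.14 × 2.6779 ≈ 17080 km.

17080 km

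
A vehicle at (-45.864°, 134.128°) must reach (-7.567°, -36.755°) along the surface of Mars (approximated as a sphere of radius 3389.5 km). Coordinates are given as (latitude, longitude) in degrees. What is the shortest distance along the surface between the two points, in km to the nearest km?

7451 km

With latitudes φ₁ = -45.864°, φ₂ = -7.567° and longitude difference Δλ = -170.883°:
Haversine: a = sin²(Δφ/2) + cos φ₁ cos φ₂ sin²(Δλ/2) = 0.1076 + (0.6964)(0.9913)(0.9937) = 0.79353.
Central angle c = 2·arcsin(√a) = 2.19823 rad.
Distance = R·c = 3389.5 × 2.1982 ≈ 7451 km.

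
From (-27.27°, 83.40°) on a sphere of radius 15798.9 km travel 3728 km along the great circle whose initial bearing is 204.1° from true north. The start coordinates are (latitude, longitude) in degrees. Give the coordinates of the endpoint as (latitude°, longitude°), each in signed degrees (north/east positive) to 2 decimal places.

-39.43°, 76.30°

Angular distance δ = d/R = 3728/15798.9 = 0.23597 rad; initial bearing θ = 3.5622 rad.
sin φ₂ = sin φ₁ cos δ + cos φ₁ sin δ cos θ = (-0.4582)(0.9723) + (0.8889)(0.2338)(-0.9128) = -0.6352, so φ₂ = -39.43°.
Δλ = atan2(sin θ sin δ cos φ₁, cos δ − sin φ₁ sin φ₂) = atan2(-0.0849, 0.6813) = -7.100°.
λ₂ = 83.400° − 7.100° = 76.30°.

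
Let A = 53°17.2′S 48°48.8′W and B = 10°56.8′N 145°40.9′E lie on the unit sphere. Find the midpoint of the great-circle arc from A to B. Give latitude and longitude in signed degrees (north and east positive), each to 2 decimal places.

-54.90°, 166.05°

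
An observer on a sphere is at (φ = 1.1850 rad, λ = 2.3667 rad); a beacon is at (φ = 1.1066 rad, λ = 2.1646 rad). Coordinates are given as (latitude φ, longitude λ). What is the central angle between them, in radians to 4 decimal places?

0.1141 rad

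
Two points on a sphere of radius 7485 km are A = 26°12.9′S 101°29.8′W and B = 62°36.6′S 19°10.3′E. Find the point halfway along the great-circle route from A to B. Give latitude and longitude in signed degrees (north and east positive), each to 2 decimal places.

-59.87°, -70.65°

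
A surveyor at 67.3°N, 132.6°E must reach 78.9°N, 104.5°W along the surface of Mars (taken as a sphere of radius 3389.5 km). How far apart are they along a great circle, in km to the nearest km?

1782 km

With latitudes φ₁ = 67.300°, φ₂ = 78.900° and longitude difference Δλ = 122.900°:
Haversine: a = sin²(Δφ/2) + cos φ₁ cos φ₂ sin²(Δλ/2) = 0.0102 + (0.3859)(0.1925)(0.7716) = 0.06754.
Central angle c = 2·arcsin(√a) = 0.52580 rad.
Distance = R·c = 3389.5 × 0.5258 ≈ 1782 km.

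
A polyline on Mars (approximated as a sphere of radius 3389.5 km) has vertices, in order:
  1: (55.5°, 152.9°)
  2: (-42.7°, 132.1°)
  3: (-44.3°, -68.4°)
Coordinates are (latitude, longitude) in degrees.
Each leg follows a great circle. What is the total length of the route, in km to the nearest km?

Leg 1→2: central angle 1.7414 rad, distance 5902.4 km.
Leg 2→3: central angle 1.5898 rad, distance 5388.7 km.
Total: 5902.4 + 5388.7 ≈ 11291 km.

11291 km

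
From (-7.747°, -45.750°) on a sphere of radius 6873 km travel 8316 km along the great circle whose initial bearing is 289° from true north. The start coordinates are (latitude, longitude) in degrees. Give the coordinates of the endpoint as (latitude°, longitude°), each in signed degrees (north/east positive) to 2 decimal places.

14.73°, -111.91°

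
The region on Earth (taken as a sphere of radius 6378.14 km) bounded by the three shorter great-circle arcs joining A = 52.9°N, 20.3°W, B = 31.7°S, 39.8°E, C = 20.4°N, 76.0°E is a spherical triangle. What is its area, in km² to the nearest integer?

Side lengths (central angles): a = 1.0924, b = 1.3531, c = 1.7348 rad; semiperimeter s = 2.0902.
By l'Huilier's theorem, tan(E/4) = √[tan(s/2) tan((s−a)/2) tan((s−b)/2) tan((s−c)/2)], giving spherical excess E = 0.9994 rad.
Area = E·R² = 0.9994 × (6378.14)² ≈ 40657537 km².

40657537 km²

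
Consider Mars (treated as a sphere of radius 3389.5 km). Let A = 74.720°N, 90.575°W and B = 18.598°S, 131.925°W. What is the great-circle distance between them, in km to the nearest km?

5732 km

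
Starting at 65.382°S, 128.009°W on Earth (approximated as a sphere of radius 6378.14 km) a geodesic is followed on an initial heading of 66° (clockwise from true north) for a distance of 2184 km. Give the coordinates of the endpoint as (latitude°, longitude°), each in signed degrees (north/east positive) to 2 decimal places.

Angular distance δ = d/R = 2184/6378.14 = 0.34242 rad; initial bearing θ = 1.1519 rad.
sin φ₂ = sin φ₁ cos δ + cos φ₁ sin δ cos θ = (-0.9091)(0.9419) + (0.4166)(0.3358)(0.4067) = -0.7994, so φ₂ = -53.08°.
Δλ = atan2(sin θ sin δ cos φ₁, cos δ − sin φ₁ sin φ₂) = atan2(0.1278, 0.2152) = 30.703°.
λ₂ = -128.009° + 30.703° = -97.31°.

-53.08°, -97.31°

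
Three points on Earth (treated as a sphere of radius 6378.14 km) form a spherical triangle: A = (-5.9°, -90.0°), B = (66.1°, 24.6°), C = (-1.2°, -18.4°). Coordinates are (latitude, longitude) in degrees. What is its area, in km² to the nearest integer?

45880819 km²

Side lengths (central angles): a = 1.2900, b = 1.2492, c = 1.8356 rad; semiperimeter s = 2.1874.
By l'Huilier's theorem, tan(E/4) = √[tan(s/2) tan((s−a)/2) tan((s−b)/2) tan((s−c)/2)], giving spherical excess E = 1.1278 rad.
Area = E·R² = 1.1278 × (6378.14)² ≈ 45880819 km².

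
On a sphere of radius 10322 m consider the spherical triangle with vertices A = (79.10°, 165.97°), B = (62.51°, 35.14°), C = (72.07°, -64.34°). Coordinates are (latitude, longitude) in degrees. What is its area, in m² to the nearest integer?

14470880 m²

Side lengths (central angles): a = 0.6083, b = 0.4577, c = 0.6198 rad; semiperimeter s = 0.8429.
By l'Huilier's theorem, tan(E/4) = √[tan(s/2) tan((s−a)/2) tan((s−b)/2) tan((s−c)/2)], giving spherical excess E = 0.1358 rad.
Area = E·R² = 0.1358 × (10322)² ≈ 14470880 m².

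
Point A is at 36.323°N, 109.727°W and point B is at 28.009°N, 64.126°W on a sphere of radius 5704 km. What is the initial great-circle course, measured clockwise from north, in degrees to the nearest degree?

89°

Δλ = 45.601° = 0.7959 rad.
y = sin Δλ · cos φ₂ = (0.7145)(0.8829) = 0.6308
x = cos φ₁ sin φ₂ − sin φ₁ cos φ₂ cos Δλ = (0.8057)(0.4696) − (0.5923)(0.8829)(0.6997) = 0.0125
θ = atan2(y, x) = 88.87°, so the bearing is 89°.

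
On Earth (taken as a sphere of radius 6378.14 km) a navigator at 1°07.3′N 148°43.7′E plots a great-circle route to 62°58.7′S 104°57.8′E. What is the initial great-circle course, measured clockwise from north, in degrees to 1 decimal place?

Δλ = -43.765° = -0.7638 rad.
y = sin Δλ · cos φ₂ = (-0.6917)(0.4543) = -0.3143
x = cos φ₁ sin φ₂ − sin φ₁ cos φ₂ cos Δλ = (0.9998)(-0.8908) − (0.0196)(0.4543)(0.7222) = -0.8971
θ = atan2(y, x) = -160.69°; adding 360° gives 199.3°.

199.3°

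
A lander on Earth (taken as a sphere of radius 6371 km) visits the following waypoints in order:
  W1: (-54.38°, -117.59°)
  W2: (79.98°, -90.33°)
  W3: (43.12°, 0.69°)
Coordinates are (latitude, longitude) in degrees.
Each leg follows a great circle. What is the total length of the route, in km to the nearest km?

20364 km

Leg W1→W2: central angle 2.3609 rad, distance 15041.2 km.
Leg W2→W3: central angle 0.8355 rad, distance 5322.7 km.
Total: 15041.2 + 5322.7 ≈ 20364 km.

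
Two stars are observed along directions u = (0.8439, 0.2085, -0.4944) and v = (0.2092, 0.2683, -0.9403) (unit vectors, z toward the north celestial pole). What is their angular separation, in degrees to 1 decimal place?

45.8°

u·v = 0.6974; |u| = 1.0000, |v| = 1.0000.
cos θ = (u·v)/(|u||v|) = 0.6974, so θ = 45.8°.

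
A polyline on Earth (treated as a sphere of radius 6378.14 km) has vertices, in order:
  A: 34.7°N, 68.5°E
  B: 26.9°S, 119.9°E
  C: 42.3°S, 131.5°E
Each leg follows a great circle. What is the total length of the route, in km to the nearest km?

10748 km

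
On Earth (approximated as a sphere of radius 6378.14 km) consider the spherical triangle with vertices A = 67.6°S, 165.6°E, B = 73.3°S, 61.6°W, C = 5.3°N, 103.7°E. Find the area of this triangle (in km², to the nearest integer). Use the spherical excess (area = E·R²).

19707700 km²

Side lengths (central angles): a = 1.9447, b = 1.4773, c = 0.6247 rad; semiperimeter s = 2.0234.
By l'Huilier's theorem, tan(E/4) = √[tan(s/2) tan((s−a)/2) tan((s−b)/2) tan((s−c)/2)], giving spherical excess E = 0.4844 rad.
Area = E·R² = 0.4844 × (6378.14)² ≈ 19707700 km².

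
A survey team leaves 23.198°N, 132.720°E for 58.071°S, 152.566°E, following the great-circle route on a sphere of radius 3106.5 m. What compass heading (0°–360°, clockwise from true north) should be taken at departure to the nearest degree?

170°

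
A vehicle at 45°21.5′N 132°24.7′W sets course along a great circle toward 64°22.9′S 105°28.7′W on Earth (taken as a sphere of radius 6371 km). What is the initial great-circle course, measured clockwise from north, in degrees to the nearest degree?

168°

Δλ = 26.933° = 0.4701 rad.
y = sin Δλ · cos φ₂ = (0.4530)(0.4324) = 0.1958
x = cos φ₁ sin φ₂ − sin φ₁ cos φ₂ cos Δλ = (0.7027)(-0.9017) − (0.7115)(0.4324)(0.8915) = -0.9079
θ = atan2(y, x) = 167.83°, so the bearing is 168°.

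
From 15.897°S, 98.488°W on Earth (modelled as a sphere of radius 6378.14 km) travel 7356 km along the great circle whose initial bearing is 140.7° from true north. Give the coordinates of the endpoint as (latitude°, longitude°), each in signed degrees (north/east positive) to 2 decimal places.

-52.31°, -27.21°

Angular distance δ = d/R = 7356/6378.14 = 1.15331 rad; initial bearing θ = 2.4557 rad.
sin φ₂ = sin φ₁ cos δ + cos φ₁ sin δ cos θ = (-0.2739)(0.4055) + (0.9618)(0.9141)(-0.7738) = -0.7914, so φ₂ = -52.31°.
Δλ = atan2(sin θ sin δ cos φ₁, cos δ − sin φ₁ sin φ₂) = atan2(0.5568, 0.1887) = 71.280°.
λ₂ = -98.488° + 71.280° = -27.21°.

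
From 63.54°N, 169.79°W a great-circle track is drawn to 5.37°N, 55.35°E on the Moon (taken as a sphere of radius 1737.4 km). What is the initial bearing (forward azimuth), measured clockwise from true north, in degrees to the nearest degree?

With φ₁ = 1.1090, φ₂ = 0.0937, Δλ = -2.3538 rad, the forward-azimuth formula gives
θ = atan2( sin Δλ cos φ₂ , cos φ₁ sin φ₂ − sin φ₁ cos φ₂ cos Δλ ) = atan2(-0.7057, 0.6704) = -46.47°.
Adding 360° brings this into [0°, 360°): 314°.

314°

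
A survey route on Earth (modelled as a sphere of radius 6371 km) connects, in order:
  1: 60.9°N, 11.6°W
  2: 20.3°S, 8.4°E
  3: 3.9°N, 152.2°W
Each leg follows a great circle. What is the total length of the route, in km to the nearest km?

Leg 1→2: central angle 1.4450 rad, distance 9206.0 km.
Leg 2→3: central angle 2.7050 rad, distance 17233.4 km.
Total: 9206.0 + 17233.4 ≈ 26439 km.

26439 km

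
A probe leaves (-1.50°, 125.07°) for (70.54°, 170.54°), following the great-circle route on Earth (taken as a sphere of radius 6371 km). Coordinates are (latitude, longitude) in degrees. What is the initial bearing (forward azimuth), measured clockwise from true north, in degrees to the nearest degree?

14°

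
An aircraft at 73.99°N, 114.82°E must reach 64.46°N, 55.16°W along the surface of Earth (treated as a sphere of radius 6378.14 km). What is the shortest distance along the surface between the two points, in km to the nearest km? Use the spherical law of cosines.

4608 km

Let φ₁ = 1.2914 rad, φ₂ = 1.1250 rad, and Δλ = -2.9667 rad.
cos c = sin φ₁ sin φ₂ + cos φ₁ cos φ₂ cos Δλ = (0.9612)(0.9023) + (0.2758)(0.4311)(-0.9847) = 0.75019,
so c = arccos(0.75019) = 0.72245 rad.
Distance = R·c = 6378.14 × 0.7224 ≈ 4608 km.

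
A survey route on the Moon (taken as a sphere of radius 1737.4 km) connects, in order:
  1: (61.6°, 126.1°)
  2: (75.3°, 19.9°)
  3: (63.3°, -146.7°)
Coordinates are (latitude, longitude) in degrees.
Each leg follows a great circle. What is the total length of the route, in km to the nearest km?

Leg 1→2: central angle 0.6143 rad, distance 1067.3 km.
Leg 2→3: central angle 0.7179 rad, distance 1247.2 km.
Total: 1067.3 + 1247.2 ≈ 2314 km.

2314 km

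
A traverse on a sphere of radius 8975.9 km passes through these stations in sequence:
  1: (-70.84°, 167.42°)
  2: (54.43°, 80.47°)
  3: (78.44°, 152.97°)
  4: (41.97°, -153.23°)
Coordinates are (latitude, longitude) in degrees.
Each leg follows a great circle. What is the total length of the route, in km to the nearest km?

Leg 1→2: central angle 2.4313 rad, distance 21823.4 km.
Leg 2→3: central angle 0.5882 rad, distance 5279.3 km.
Leg 3→4: central angle 0.7330 rad, distance 6579.3 km.
Total: 21823.4 + 5279.3 + 6579.3 ≈ 33682 km.

33682 km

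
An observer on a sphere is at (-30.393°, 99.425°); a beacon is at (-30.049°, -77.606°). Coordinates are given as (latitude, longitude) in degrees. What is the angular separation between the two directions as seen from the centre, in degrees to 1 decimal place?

119.5°

Let φ₁ = -0.5305 rad, φ₂ = -0.5245 rad, and Δλ = -3.0898 rad.
cos c = sin φ₁ sin φ₂ + cos φ₁ cos φ₂ cos Δλ = (-0.5059)(-0.5007) + (0.8626)(0.8656)(-0.9987) = -0.49230,
so c = arccos(-0.49230) = 2.08553 rad.
So the angular separation is 119.5°.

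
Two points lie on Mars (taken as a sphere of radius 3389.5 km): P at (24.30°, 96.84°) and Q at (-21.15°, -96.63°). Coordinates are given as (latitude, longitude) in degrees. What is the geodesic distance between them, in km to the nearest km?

With latitudes φ₁ = 24.300°, φ₂ = -21.150° and longitude difference Δλ = 166.530°:
cos c = sin φ₁ sin φ₂ + cos φ₁ cos φ₂ cos Δλ = (0.4115)(-0.3608) + (0.9114)(0.9326)(-0.9725) = -0.97511,
so c = arccos(-0.97511) = 2.91800 rad.
Distance = R·c = 3389.5 × 2.9180 ≈ 9891 km.

9891 km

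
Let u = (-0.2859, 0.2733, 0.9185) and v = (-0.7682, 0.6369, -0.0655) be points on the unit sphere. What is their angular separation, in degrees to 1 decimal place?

u·v = 0.3335; |u| = 1.0000, |v| = 1.0000.
cos θ = (u·v)/(|u||v|) = 0.3335, so θ = 70.5°.

70.5°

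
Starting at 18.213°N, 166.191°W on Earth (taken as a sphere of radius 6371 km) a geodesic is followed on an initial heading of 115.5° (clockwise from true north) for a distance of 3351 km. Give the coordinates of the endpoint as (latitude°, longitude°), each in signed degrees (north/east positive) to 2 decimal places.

Angular distance δ = d/R = 3351/6371 = 0.52598 rad; initial bearing θ = 2.0159 rad.
sin φ₂ = sin φ₁ cos δ + cos φ₁ sin δ cos θ = (0.3126)(0.8648) + (0.9499)(0.5021)(-0.4305) = 0.0650, so φ₂ = 3.73°.
Δλ = atan2(sin θ sin δ cos φ₁, cos δ − sin φ₁ sin φ₂) = atan2(0.4304, 0.8445) = 27.008°.
λ₂ = -166.191° + 27.008° = -139.18°.

3.73°, -139.18°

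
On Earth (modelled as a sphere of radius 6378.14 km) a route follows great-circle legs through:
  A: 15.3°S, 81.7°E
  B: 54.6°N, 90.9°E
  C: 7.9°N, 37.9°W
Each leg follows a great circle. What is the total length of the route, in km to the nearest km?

19444 km

Leg A→B: central angle 1.2276 rad, distance 7830.0 km.
Leg B→C: central angle 1.8209 rad, distance 11613.9 km.
Total: 7830.0 + 11613.9 ≈ 19444 km.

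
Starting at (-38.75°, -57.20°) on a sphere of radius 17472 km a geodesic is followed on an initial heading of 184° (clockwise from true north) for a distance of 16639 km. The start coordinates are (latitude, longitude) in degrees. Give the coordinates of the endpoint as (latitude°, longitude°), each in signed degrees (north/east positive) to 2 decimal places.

-85.40°, 167.93°

Angular distance δ = d/R = 16639/17472 = 0.95232 rad; initial bearing θ = 3.2114 rad.
sin φ₂ = sin φ₁ cos δ + cos φ₁ sin δ cos θ = (-0.6259)(0.5798) + (0.7799)(0.8148)(-0.9976) = -0.9968, so φ₂ = -85.40°.
Δλ = atan2(sin θ sin δ cos φ₁, cos δ − sin φ₁ sin φ₂) = atan2(-0.0443, -0.0441) = -134.865°.
λ₂ = -57.200° − 134.865° = -192.07° → 167.93° after wrapping to (−180°, 180°].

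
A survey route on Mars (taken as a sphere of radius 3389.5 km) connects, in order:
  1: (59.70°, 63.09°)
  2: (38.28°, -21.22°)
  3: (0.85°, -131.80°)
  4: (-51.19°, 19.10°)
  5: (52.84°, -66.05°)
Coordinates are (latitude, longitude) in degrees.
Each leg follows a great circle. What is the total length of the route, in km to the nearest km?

24285 km

Leg 1→2: central angle 0.9592 rad, distance 3251.3 km.
Leg 2→3: central angle 1.8408 rad, distance 6239.3 km.
Leg 3→4: central angle 2.1641 rad, distance 7335.3 km.
Leg 4→5: central angle 2.2006 rad, distance 7459.0 km.
Total: 3251.3 + 6239.3 + 7335.3 + 7459.0 ≈ 24285 km.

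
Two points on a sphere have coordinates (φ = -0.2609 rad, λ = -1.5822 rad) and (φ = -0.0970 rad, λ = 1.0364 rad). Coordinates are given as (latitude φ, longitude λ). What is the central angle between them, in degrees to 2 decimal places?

143.91°

In radians: φ₁ = -0.2609, φ₂ = -0.0970, Δλ = 150.035° = 2.6186 rad.
cos c = sin φ₁ sin φ₂ + cos φ₁ cos φ₂ cos Δλ = (-0.2580)(-0.0968) + (0.9662)(0.9953)(-0.8663) = -0.80809,
so c = arccos(-0.80809) = 2.51170 rad.
So the angular separation is 143.91°.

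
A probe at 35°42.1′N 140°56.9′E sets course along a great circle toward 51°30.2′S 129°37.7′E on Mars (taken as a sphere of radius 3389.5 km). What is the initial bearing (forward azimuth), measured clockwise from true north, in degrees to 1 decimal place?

187.0°

Δλ = -11.320° = -0.1976 rad.
y = sin Δλ · cos φ₂ = (-0.1963)(0.6225) = -0.1222
x = cos φ₁ sin φ₂ − sin φ₁ cos φ₂ cos Δλ = (0.8121)(-0.7826) − (0.5836)(0.6225)(0.9805) = -0.9917
θ = atan2(y, x) = -172.98°; adding 360° gives 187.0°.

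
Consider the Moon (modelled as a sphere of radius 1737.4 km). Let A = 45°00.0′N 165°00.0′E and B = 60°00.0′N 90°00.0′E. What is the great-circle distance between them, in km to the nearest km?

Let φ₁ = 0.7854 rad, φ₂ = 1.0472 rad, and Δλ = -1.3090 rad.
cos c = sin φ₁ sin φ₂ + cos φ₁ cos φ₂ cos Δλ = (0.7071)(0.8660) + (0.7071)(0.5000)(0.2588) = 0.70388,
so c = arccos(0.70388) = 0.78995 rad.
Distance = R·c = 1737.4 × 0.7900 ≈ 1372 km.

1372 km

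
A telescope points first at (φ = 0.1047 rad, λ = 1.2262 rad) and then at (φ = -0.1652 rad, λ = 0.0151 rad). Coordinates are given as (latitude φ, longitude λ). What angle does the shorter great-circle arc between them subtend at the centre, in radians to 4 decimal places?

1.2365 rad

With latitudes φ₁ = 5.999°, φ₂ = -9.465° and longitude difference Δλ = -69.391°:
cos c = sin φ₁ sin φ₂ + cos φ₁ cos φ₂ cos Δλ = (0.1045)(-0.1644) + (0.9945)(0.9864)(0.3520) = 0.32811,
so c = arccos(0.32811) = 1.23649 rad.
So the angular separation is 1.2365 rad.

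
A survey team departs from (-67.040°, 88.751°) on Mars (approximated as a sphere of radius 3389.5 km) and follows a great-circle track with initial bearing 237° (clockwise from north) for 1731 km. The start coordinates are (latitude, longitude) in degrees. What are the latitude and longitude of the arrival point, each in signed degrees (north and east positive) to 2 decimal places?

Angular distance δ = d/R = 1731/3389.5 = 0.51069 rad; initial bearing θ = 4.1364 rad.
sin φ₂ = sin φ₁ cos δ + cos φ₁ sin δ cos θ = (-0.9208)(0.8724) + (0.3901)(0.4888)(-0.5446) = -0.9071, so φ₂ = -65.11°.
Δλ = atan2(sin θ sin δ cos φ₁, cos δ − sin φ₁ sin φ₂) = atan2(-0.1599, 0.0371) = -76.926°.
λ₂ = 88.751° − 76.926° = 11.82°.

-65.11°, 11.82°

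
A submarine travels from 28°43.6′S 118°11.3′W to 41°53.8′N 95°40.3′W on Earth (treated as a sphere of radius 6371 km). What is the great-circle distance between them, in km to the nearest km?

8186 km

With latitudes φ₁ = -28.727°, φ₂ = 41.897° and longitude difference Δλ = 22.517°:
Haversine: a = sin²(Δφ/2) + cos φ₁ cos φ₂ sin²(Δλ/2) = 0.3341 + (0.8769)(0.7444)(0.0381) = 0.35899.
Central angle c = 2·arcsin(√a) = 1.28490 rad.
Distance = R·c = 6371 × 1.2849 ≈ 8186 km.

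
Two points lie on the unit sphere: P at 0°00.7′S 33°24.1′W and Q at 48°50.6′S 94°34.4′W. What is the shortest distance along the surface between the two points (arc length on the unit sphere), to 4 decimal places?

1.2477

Let φ₁ = -0.0002 rad, φ₂ = -0.8525 rad, and Δλ = -1.0676 rad.
cos c = sin φ₁ sin φ₂ + cos φ₁ cos φ₂ cos Δλ = (-0.0002)(-0.7529) + (1.0000)(0.6581)(0.4822) = 0.31749,
so c = arccos(0.31749) = 1.24771 rad.
On the unit sphere the arc length equals the central angle: 1.2477.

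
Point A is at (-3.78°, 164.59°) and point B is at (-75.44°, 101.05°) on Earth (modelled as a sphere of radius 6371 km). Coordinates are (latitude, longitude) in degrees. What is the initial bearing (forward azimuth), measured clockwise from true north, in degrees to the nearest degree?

With φ₁ = -0.0660, φ₂ = -1.3167, Δλ = -1.1090 rad, the forward-azimuth formula gives
θ = atan2( sin Δλ cos φ₂ , cos φ₁ sin φ₂ − sin φ₁ cos φ₂ cos Δλ ) = atan2(-0.2251, -0.9584) = -166.78°.
Adding 360° brings this into [0°, 360°): 193°.

193°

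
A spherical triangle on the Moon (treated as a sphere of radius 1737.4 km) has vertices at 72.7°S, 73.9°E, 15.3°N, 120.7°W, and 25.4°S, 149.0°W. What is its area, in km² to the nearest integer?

Side lengths (central angles): a = 0.8579, b = 1.3564, c = 2.1288 rad; semiperimeter s = 2.1716.
By l'Huilier's theorem, tan(E/4) = √[tan(s/2) tan((s−a)/2) tan((s−b)/2) tan((s−c)/2)], giving spherical excess E = 0.4629 rad.
Area = E·R² = 0.4629 × (1737.4)² ≈ 1397203 km².

1397203 km²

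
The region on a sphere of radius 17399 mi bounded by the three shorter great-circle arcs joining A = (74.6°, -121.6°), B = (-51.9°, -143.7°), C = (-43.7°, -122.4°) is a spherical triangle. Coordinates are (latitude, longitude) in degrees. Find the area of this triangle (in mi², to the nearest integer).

133393195 mi²

Side lengths (central angles): a = 0.2863, b = 2.0647, c = 2.2229 rad; semiperimeter s = 2.2870.
By l'Huilier's theorem, tan(E/4) = √[tan(s/2) tan((s−a)/2) tan((s−b)/2) tan((s−c)/2)], giving spherical excess E = 0.4406 rad.
Area = E·R² = 0.4406 × (17399)² ≈ 133393195 mi².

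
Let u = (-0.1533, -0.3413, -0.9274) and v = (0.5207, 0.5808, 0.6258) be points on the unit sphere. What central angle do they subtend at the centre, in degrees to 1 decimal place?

u·v = -0.8584; |u| = 1.0000, |v| = 1.0000.
cos θ = (u·v)/(|u||v|) = -0.8584, so θ = 149.1°.

149.1°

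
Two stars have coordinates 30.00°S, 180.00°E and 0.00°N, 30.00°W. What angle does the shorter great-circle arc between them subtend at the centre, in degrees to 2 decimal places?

138.59°

In radians: φ₁ = -0.5236, φ₂ = 0.0000, Δλ = 150.000° = 2.6180 rad.
cos c = sin φ₁ sin φ₂ + cos φ₁ cos φ₂ cos Δλ = (-0.5000)(0.0000) + (0.8660)(1.0000)(-0.8660) = -0.75000,
so c = arccos(-0.75000) = 2.41886 rad.
So the angular separation is 138.59°.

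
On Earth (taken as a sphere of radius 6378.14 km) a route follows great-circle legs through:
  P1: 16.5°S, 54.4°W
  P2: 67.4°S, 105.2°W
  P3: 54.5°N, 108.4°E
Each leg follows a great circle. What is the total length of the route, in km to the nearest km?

24485 km

Leg P1→P2: central angle 1.0529 rad, distance 6715.3 km.
Leg P2→P3: central angle 2.7861 rad, distance 17770.1 km.
Total: 6715.3 + 17770.1 ≈ 24485 km.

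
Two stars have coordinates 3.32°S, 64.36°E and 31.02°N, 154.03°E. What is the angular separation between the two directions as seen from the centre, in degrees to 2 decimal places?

In radians: φ₁ = -0.0579, φ₂ = 0.5414, Δλ = 89.670° = 1.5650 rad.
Haversine: a = sin²(Δφ/2) + cos φ₁ cos φ₂ sin²(Δλ/2) = 0.0871 + (0.9983)(0.8570)(0.4971) = 0.51246.
Central angle c = 2·arcsin(√a) = 1.59572 rad.
So the angular separation is 91.43°.

91.43°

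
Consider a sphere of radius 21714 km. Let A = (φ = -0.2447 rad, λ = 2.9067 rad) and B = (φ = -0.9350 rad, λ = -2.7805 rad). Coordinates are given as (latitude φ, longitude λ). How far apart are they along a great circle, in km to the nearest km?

In radians: φ₁ = -0.2447, φ₂ = -0.9350, Δλ = 34.147° = 0.5960 rad.
Haversine: a = sin²(Δφ/2) + cos φ₁ cos φ₂ sin²(Δλ/2) = 0.1145 + (0.9702)(0.5938)(0.0862) = 0.16414.
Central angle c = 2·arcsin(√a) = 0.83426 rad.
Distance = R·c = 21714 × 0.8343 ≈ 18115 km.

18115 km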